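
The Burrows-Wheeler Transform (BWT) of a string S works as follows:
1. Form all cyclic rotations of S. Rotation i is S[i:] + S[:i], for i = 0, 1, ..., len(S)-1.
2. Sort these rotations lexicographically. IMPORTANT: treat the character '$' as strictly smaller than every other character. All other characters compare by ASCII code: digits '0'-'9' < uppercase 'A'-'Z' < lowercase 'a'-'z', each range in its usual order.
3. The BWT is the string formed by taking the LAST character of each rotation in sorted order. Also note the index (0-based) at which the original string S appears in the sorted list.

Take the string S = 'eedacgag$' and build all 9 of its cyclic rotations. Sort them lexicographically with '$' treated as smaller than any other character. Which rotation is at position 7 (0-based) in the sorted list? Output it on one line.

All 9 rotations (rotation i = S[i:]+S[:i]):
  rot[0] = eedacgag$
  rot[1] = edacgag$e
  rot[2] = dacgag$ee
  rot[3] = acgag$eed
  rot[4] = cgag$eeda
  rot[5] = gag$eedac
  rot[6] = ag$eedacg
  rot[7] = g$eedacga
  rot[8] = $eedacgag
Sorted (with $ < everything):
  sorted[0] = $eedacgag
  sorted[1] = acgag$eed
  sorted[2] = ag$eedacg
  sorted[3] = cgag$eeda
  sorted[4] = dacgag$ee
  sorted[5] = edacgag$e
  sorted[6] = eedacgag$
  sorted[7] = g$eedacga
  sorted[8] = gag$eedac
sorted[7] = g$eedacga

Answer: g$eedacga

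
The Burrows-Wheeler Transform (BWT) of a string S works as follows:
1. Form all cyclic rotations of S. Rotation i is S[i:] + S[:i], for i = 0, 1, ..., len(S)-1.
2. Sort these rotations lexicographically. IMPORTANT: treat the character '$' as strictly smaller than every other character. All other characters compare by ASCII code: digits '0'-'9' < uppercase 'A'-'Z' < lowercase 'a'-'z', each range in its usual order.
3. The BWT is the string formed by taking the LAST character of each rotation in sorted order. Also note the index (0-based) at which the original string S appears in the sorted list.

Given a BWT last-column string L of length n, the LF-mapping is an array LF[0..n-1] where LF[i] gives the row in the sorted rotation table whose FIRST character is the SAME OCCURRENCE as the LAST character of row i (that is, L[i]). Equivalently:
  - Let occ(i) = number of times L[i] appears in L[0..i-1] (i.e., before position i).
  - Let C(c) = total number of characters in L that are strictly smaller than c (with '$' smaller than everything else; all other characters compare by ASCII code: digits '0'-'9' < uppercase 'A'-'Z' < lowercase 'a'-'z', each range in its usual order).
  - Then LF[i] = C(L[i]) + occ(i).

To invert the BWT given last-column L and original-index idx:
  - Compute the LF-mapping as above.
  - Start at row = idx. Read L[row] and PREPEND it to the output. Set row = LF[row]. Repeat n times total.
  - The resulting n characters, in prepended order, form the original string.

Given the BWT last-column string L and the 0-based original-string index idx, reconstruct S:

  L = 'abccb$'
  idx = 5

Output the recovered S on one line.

Answer: cbcba$

Derivation:
LF mapping: 1 2 4 5 3 0
Walk LF starting at row 5, prepending L[row]:
  step 1: row=5, L[5]='$', prepend. Next row=LF[5]=0
  step 2: row=0, L[0]='a', prepend. Next row=LF[0]=1
  step 3: row=1, L[1]='b', prepend. Next row=LF[1]=2
  step 4: row=2, L[2]='c', prepend. Next row=LF[2]=4
  step 5: row=4, L[4]='b', prepend. Next row=LF[4]=3
  step 6: row=3, L[3]='c', prepend. Next row=LF[3]=5
Reversed output: cbcba$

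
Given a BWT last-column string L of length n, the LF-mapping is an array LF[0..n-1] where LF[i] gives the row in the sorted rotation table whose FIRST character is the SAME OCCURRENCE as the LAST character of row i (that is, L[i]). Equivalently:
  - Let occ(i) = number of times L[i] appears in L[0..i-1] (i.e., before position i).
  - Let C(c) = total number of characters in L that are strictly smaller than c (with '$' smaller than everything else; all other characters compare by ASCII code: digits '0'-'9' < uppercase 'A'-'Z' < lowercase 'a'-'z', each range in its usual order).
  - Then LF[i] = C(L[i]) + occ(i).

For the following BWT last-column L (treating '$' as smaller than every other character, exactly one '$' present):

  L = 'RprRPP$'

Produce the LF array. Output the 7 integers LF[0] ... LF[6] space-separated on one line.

Char counts: '$':1, 'P':2, 'R':2, 'p':1, 'r':1
C (first-col start): C('$')=0, C('P')=1, C('R')=3, C('p')=5, C('r')=6
L[0]='R': occ=0, LF[0]=C('R')+0=3+0=3
L[1]='p': occ=0, LF[1]=C('p')+0=5+0=5
L[2]='r': occ=0, LF[2]=C('r')+0=6+0=6
L[3]='R': occ=1, LF[3]=C('R')+1=3+1=4
L[4]='P': occ=0, LF[4]=C('P')+0=1+0=1
L[5]='P': occ=1, LF[5]=C('P')+1=1+1=2
L[6]='$': occ=0, LF[6]=C('$')+0=0+0=0

Answer: 3 5 6 4 1 2 0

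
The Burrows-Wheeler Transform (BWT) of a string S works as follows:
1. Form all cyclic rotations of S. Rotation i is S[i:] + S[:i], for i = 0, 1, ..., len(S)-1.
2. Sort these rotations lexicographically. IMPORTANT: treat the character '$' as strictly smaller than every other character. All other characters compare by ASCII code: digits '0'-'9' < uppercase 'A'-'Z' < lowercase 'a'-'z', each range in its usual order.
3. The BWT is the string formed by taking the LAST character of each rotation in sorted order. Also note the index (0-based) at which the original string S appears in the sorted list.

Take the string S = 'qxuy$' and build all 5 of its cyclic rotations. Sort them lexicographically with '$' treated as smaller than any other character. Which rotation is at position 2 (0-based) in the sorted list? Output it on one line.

Answer: uy$qx

Derivation:
All 5 rotations (rotation i = S[i:]+S[:i]):
  rot[0] = qxuy$
  rot[1] = xuy$q
  rot[2] = uy$qx
  rot[3] = y$qxu
  rot[4] = $qxuy
Sorted (with $ < everything):
  sorted[0] = $qxuy
  sorted[1] = qxuy$
  sorted[2] = uy$qx
  sorted[3] = xuy$q
  sorted[4] = y$qxu
sorted[2] = uy$qx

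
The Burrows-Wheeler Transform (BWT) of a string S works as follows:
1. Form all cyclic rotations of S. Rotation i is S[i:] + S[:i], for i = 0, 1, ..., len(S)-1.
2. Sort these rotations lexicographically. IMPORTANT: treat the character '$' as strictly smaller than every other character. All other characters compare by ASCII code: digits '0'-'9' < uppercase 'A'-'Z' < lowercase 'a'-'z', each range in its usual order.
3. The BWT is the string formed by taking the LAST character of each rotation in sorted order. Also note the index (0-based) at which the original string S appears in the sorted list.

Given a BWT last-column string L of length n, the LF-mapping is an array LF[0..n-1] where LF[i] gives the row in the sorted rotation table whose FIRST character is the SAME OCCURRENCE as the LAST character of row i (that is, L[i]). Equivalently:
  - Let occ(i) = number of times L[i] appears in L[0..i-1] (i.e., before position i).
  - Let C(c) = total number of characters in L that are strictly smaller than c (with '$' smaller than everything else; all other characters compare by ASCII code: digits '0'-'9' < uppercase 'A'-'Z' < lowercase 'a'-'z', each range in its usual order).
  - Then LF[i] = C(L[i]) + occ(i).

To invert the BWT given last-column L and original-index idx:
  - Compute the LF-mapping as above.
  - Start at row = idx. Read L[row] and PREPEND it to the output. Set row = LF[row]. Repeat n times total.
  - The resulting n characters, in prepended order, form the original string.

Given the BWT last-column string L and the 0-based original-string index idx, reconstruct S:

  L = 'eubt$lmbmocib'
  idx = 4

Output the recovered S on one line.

Answer: commitbubble$

Derivation:
LF mapping: 5 12 1 11 0 7 8 2 9 10 4 6 3
Walk LF starting at row 4, prepending L[row]:
  step 1: row=4, L[4]='$', prepend. Next row=LF[4]=0
  step 2: row=0, L[0]='e', prepend. Next row=LF[0]=5
  step 3: row=5, L[5]='l', prepend. Next row=LF[5]=7
  step 4: row=7, L[7]='b', prepend. Next row=LF[7]=2
  step 5: row=2, L[2]='b', prepend. Next row=LF[2]=1
  step 6: row=1, L[1]='u', prepend. Next row=LF[1]=12
  step 7: row=12, L[12]='b', prepend. Next row=LF[12]=3
  step 8: row=3, L[3]='t', prepend. Next row=LF[3]=11
  step 9: row=11, L[11]='i', prepend. Next row=LF[11]=6
  step 10: row=6, L[6]='m', prepend. Next row=LF[6]=8
  step 11: row=8, L[8]='m', prepend. Next row=LF[8]=9
  step 12: row=9, L[9]='o', prepend. Next row=LF[9]=10
  step 13: row=10, L[10]='c', prepend. Next row=LF[10]=4
Reversed output: commitbubble$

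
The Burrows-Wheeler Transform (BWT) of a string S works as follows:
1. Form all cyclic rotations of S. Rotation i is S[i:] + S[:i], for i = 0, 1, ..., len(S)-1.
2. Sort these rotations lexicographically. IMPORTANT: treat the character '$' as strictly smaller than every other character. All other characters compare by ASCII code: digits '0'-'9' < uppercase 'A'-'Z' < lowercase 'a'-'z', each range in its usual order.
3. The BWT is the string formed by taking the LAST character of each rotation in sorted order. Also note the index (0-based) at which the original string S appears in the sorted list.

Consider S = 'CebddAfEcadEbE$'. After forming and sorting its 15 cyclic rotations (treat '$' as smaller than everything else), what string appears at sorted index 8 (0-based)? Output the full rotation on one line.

All 15 rotations (rotation i = S[i:]+S[:i]):
  rot[0] = CebddAfEcadEbE$
  rot[1] = ebddAfEcadEbE$C
  rot[2] = bddAfEcadEbE$Ce
  rot[3] = ddAfEcadEbE$Ceb
  rot[4] = dAfEcadEbE$Cebd
  rot[5] = AfEcadEbE$Cebdd
  rot[6] = fEcadEbE$CebddA
  rot[7] = EcadEbE$CebddAf
  rot[8] = cadEbE$CebddAfE
  rot[9] = adEbE$CebddAfEc
  rot[10] = dEbE$CebddAfEca
  rot[11] = EbE$CebddAfEcad
  rot[12] = bE$CebddAfEcadE
  rot[13] = E$CebddAfEcadEb
  rot[14] = $CebddAfEcadEbE
Sorted (with $ < everything):
  sorted[0] = $CebddAfEcadEbE
  sorted[1] = AfEcadEbE$Cebdd
  sorted[2] = CebddAfEcadEbE$
  sorted[3] = E$CebddAfEcadEb
  sorted[4] = EbE$CebddAfEcad
  sorted[5] = EcadEbE$CebddAf
  sorted[6] = adEbE$CebddAfEc
  sorted[7] = bE$CebddAfEcadE
  sorted[8] = bddAfEcadEbE$Ce
  sorted[9] = cadEbE$CebddAfE
  sorted[10] = dAfEcadEbE$Cebd
  sorted[11] = dEbE$CebddAfEca
  sorted[12] = ddAfEcadEbE$Ceb
  sorted[13] = ebddAfEcadEbE$C
  sorted[14] = fEcadEbE$CebddA
sorted[8] = bddAfEcadEbE$Ce

Answer: bddAfEcadEbE$Ce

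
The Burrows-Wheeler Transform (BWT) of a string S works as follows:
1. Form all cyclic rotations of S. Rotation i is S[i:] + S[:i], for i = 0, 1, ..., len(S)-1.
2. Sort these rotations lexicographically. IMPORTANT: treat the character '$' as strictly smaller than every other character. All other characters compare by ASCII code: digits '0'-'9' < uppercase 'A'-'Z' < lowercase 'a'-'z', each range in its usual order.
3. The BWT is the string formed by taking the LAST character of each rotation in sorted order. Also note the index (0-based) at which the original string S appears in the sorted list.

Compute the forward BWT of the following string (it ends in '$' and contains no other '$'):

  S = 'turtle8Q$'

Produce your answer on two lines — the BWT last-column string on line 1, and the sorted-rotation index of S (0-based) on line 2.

Answer: Qe8ltur$t
7

Derivation:
All 9 rotations (rotation i = S[i:]+S[:i]):
  rot[0] = turtle8Q$
  rot[1] = urtle8Q$t
  rot[2] = rtle8Q$tu
  rot[3] = tle8Q$tur
  rot[4] = le8Q$turt
  rot[5] = e8Q$turtl
  rot[6] = 8Q$turtle
  rot[7] = Q$turtle8
  rot[8] = $turtle8Q
Sorted (with $ < everything):
  sorted[0] = $turtle8Q  (last char: 'Q')
  sorted[1] = 8Q$turtle  (last char: 'e')
  sorted[2] = Q$turtle8  (last char: '8')
  sorted[3] = e8Q$turtl  (last char: 'l')
  sorted[4] = le8Q$turt  (last char: 't')
  sorted[5] = rtle8Q$tu  (last char: 'u')
  sorted[6] = tle8Q$tur  (last char: 'r')
  sorted[7] = turtle8Q$  (last char: '$')
  sorted[8] = urtle8Q$t  (last char: 't')
Last column: Qe8ltur$t
Original string S is at sorted index 7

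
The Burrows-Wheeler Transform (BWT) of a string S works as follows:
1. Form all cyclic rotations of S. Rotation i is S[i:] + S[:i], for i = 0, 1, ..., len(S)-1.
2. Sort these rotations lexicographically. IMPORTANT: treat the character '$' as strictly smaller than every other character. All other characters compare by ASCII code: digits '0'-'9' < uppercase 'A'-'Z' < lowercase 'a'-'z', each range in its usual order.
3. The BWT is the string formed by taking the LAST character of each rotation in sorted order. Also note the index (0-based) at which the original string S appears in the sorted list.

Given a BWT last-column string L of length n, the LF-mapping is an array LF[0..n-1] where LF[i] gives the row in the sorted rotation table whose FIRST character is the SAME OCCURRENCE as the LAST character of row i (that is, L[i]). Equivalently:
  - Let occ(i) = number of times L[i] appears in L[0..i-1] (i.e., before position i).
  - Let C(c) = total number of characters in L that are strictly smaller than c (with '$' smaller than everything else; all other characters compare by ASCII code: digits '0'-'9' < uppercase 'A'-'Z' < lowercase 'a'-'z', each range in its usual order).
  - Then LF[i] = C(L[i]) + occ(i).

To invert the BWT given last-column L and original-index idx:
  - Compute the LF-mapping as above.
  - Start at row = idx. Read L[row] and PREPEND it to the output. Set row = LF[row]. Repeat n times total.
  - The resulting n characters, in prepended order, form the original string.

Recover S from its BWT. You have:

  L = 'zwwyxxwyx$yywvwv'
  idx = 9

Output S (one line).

LF mapping: 15 3 4 11 8 9 5 12 10 0 13 14 6 1 7 2
Walk LF starting at row 9, prepending L[row]:
  step 1: row=9, L[9]='$', prepend. Next row=LF[9]=0
  step 2: row=0, L[0]='z', prepend. Next row=LF[0]=15
  step 3: row=15, L[15]='v', prepend. Next row=LF[15]=2
  step 4: row=2, L[2]='w', prepend. Next row=LF[2]=4
  step 5: row=4, L[4]='x', prepend. Next row=LF[4]=8
  step 6: row=8, L[8]='x', prepend. Next row=LF[8]=10
  step 7: row=10, L[10]='y', prepend. Next row=LF[10]=13
  step 8: row=13, L[13]='v', prepend. Next row=LF[13]=1
  step 9: row=1, L[1]='w', prepend. Next row=LF[1]=3
  step 10: row=3, L[3]='y', prepend. Next row=LF[3]=11
  step 11: row=11, L[11]='y', prepend. Next row=LF[11]=14
  step 12: row=14, L[14]='w', prepend. Next row=LF[14]=7
  step 13: row=7, L[7]='y', prepend. Next row=LF[7]=12
  step 14: row=12, L[12]='w', prepend. Next row=LF[12]=6
  step 15: row=6, L[6]='w', prepend. Next row=LF[6]=5
  step 16: row=5, L[5]='x', prepend. Next row=LF[5]=9
Reversed output: xwwywyywvyxxwvz$

Answer: xwwywyywvyxxwvz$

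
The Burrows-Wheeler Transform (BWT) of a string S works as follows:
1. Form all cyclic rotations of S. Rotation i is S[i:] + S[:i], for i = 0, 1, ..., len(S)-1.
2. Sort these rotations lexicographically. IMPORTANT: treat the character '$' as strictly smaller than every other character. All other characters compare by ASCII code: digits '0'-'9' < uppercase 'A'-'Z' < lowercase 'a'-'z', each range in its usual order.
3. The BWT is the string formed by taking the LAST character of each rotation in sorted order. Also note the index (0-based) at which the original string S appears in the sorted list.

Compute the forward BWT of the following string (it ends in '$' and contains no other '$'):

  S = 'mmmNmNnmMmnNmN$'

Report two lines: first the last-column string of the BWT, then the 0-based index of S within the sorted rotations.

All 15 rotations (rotation i = S[i:]+S[:i]):
  rot[0] = mmmNmNnmMmnNmN$
  rot[1] = mmNmNnmMmnNmN$m
  rot[2] = mNmNnmMmnNmN$mm
  rot[3] = NmNnmMmnNmN$mmm
  rot[4] = mNnmMmnNmN$mmmN
  rot[5] = NnmMmnNmN$mmmNm
  rot[6] = nmMmnNmN$mmmNmN
  rot[7] = mMmnNmN$mmmNmNn
  rot[8] = MmnNmN$mmmNmNnm
  rot[9] = mnNmN$mmmNmNnmM
  rot[10] = nNmN$mmmNmNnmMm
  rot[11] = NmN$mmmNmNnmMmn
  rot[12] = mN$mmmNmNnmMmnN
  rot[13] = N$mmmNmNnmMmnNm
  rot[14] = $mmmNmNnmMmnNmN
Sorted (with $ < everything):
  sorted[0] = $mmmNmNnmMmnNmN  (last char: 'N')
  sorted[1] = MmnNmN$mmmNmNnm  (last char: 'm')
  sorted[2] = N$mmmNmNnmMmnNm  (last char: 'm')
  sorted[3] = NmN$mmmNmNnmMmn  (last char: 'n')
  sorted[4] = NmNnmMmnNmN$mmm  (last char: 'm')
  sorted[5] = NnmMmnNmN$mmmNm  (last char: 'm')
  sorted[6] = mMmnNmN$mmmNmNn  (last char: 'n')
  sorted[7] = mN$mmmNmNnmMmnN  (last char: 'N')
  sorted[8] = mNmNnmMmnNmN$mm  (last char: 'm')
  sorted[9] = mNnmMmnNmN$mmmN  (last char: 'N')
  sorted[10] = mmNmNnmMmnNmN$m  (last char: 'm')
  sorted[11] = mmmNmNnmMmnNmN$  (last char: '$')
  sorted[12] = mnNmN$mmmNmNnmM  (last char: 'M')
  sorted[13] = nNmN$mmmNmNnmMm  (last char: 'm')
  sorted[14] = nmMmnNmN$mmmNmN  (last char: 'N')
Last column: NmmnmmnNmNm$MmN
Original string S is at sorted index 11

Answer: NmmnmmnNmNm$MmN
11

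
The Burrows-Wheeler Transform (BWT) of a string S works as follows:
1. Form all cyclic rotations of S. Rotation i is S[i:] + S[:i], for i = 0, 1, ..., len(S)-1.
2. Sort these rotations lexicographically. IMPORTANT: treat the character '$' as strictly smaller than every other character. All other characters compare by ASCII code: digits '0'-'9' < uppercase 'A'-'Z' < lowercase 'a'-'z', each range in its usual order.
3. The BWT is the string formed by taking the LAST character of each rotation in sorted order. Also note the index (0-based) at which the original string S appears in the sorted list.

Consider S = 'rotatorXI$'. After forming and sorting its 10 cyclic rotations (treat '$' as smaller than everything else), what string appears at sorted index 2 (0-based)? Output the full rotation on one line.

Answer: XI$rotator

Derivation:
All 10 rotations (rotation i = S[i:]+S[:i]):
  rot[0] = rotatorXI$
  rot[1] = otatorXI$r
  rot[2] = tatorXI$ro
  rot[3] = atorXI$rot
  rot[4] = torXI$rota
  rot[5] = orXI$rotat
  rot[6] = rXI$rotato
  rot[7] = XI$rotator
  rot[8] = I$rotatorX
  rot[9] = $rotatorXI
Sorted (with $ < everything):
  sorted[0] = $rotatorXI
  sorted[1] = I$rotatorX
  sorted[2] = XI$rotator
  sorted[3] = atorXI$rot
  sorted[4] = orXI$rotat
  sorted[5] = otatorXI$r
  sorted[6] = rXI$rotato
  sorted[7] = rotatorXI$
  sorted[8] = tatorXI$ro
  sorted[9] = torXI$rota
sorted[2] = XI$rotator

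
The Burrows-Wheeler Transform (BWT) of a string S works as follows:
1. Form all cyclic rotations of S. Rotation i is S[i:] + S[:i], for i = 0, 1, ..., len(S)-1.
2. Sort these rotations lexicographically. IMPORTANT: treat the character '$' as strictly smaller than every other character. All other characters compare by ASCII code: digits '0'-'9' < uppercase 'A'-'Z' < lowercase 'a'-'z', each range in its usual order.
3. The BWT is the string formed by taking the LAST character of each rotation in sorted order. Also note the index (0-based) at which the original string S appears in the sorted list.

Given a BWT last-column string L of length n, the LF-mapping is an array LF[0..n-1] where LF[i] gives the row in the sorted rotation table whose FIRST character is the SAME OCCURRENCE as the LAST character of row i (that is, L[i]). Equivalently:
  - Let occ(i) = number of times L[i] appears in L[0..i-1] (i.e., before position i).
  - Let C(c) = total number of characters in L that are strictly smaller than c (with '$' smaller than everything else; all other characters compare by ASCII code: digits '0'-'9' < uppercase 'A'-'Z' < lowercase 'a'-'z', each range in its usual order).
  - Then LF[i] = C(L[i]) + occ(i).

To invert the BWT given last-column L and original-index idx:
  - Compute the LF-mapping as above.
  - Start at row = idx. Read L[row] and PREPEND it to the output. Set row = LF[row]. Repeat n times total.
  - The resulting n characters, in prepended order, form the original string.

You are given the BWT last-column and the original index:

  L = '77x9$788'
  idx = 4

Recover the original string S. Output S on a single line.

LF mapping: 1 2 7 6 0 3 4 5
Walk LF starting at row 4, prepending L[row]:
  step 1: row=4, L[4]='$', prepend. Next row=LF[4]=0
  step 2: row=0, L[0]='7', prepend. Next row=LF[0]=1
  step 3: row=1, L[1]='7', prepend. Next row=LF[1]=2
  step 4: row=2, L[2]='x', prepend. Next row=LF[2]=7
  step 5: row=7, L[7]='8', prepend. Next row=LF[7]=5
  step 6: row=5, L[5]='7', prepend. Next row=LF[5]=3
  step 7: row=3, L[3]='9', prepend. Next row=LF[3]=6
  step 8: row=6, L[6]='8', prepend. Next row=LF[6]=4
Reversed output: 8978x77$

Answer: 8978x77$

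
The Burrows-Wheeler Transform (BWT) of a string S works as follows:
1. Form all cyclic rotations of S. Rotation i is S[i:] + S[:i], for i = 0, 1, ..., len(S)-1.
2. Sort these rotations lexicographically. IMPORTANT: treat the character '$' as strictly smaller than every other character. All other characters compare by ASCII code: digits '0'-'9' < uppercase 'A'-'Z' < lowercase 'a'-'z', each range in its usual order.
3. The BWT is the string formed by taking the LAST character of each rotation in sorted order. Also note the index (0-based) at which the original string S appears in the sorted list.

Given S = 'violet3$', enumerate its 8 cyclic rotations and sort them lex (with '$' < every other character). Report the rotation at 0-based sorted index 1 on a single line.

Answer: 3$violet

Derivation:
All 8 rotations (rotation i = S[i:]+S[:i]):
  rot[0] = violet3$
  rot[1] = iolet3$v
  rot[2] = olet3$vi
  rot[3] = let3$vio
  rot[4] = et3$viol
  rot[5] = t3$viole
  rot[6] = 3$violet
  rot[7] = $violet3
Sorted (with $ < everything):
  sorted[0] = $violet3
  sorted[1] = 3$violet
  sorted[2] = et3$viol
  sorted[3] = iolet3$v
  sorted[4] = let3$vio
  sorted[5] = olet3$vi
  sorted[6] = t3$viole
  sorted[7] = violet3$
sorted[1] = 3$violet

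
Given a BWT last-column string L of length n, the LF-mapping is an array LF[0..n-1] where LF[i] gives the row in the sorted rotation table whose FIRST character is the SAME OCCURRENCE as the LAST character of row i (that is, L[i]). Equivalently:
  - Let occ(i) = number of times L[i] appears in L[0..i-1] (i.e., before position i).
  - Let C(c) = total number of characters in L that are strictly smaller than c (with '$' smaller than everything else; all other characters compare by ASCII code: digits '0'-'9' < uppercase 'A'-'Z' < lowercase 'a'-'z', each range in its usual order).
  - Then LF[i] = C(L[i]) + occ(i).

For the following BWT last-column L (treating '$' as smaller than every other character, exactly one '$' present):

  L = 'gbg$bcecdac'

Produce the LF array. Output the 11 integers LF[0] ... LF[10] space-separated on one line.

Answer: 9 2 10 0 3 4 8 5 7 1 6

Derivation:
Char counts: '$':1, 'a':1, 'b':2, 'c':3, 'd':1, 'e':1, 'g':2
C (first-col start): C('$')=0, C('a')=1, C('b')=2, C('c')=4, C('d')=7, C('e')=8, C('g')=9
L[0]='g': occ=0, LF[0]=C('g')+0=9+0=9
L[1]='b': occ=0, LF[1]=C('b')+0=2+0=2
L[2]='g': occ=1, LF[2]=C('g')+1=9+1=10
L[3]='$': occ=0, LF[3]=C('$')+0=0+0=0
L[4]='b': occ=1, LF[4]=C('b')+1=2+1=3
L[5]='c': occ=0, LF[5]=C('c')+0=4+0=4
L[6]='e': occ=0, LF[6]=C('e')+0=8+0=8
L[7]='c': occ=1, LF[7]=C('c')+1=4+1=5
L[8]='d': occ=0, LF[8]=C('d')+0=7+0=7
L[9]='a': occ=0, LF[9]=C('a')+0=1+0=1
L[10]='c': occ=2, LF[10]=C('c')+2=4+2=6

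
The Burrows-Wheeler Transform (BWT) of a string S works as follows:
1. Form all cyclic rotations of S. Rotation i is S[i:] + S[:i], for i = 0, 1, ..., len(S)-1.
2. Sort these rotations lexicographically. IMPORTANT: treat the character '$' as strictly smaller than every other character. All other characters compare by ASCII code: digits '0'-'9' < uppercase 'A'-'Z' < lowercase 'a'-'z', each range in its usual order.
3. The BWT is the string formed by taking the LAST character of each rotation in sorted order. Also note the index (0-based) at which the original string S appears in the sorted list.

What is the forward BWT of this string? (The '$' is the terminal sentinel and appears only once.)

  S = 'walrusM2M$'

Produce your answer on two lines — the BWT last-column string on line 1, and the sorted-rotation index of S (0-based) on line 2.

Answer: MM2swalur$
9

Derivation:
All 10 rotations (rotation i = S[i:]+S[:i]):
  rot[0] = walrusM2M$
  rot[1] = alrusM2M$w
  rot[2] = lrusM2M$wa
  rot[3] = rusM2M$wal
  rot[4] = usM2M$walr
  rot[5] = sM2M$walru
  rot[6] = M2M$walrus
  rot[7] = 2M$walrusM
  rot[8] = M$walrusM2
  rot[9] = $walrusM2M
Sorted (with $ < everything):
  sorted[0] = $walrusM2M  (last char: 'M')
  sorted[1] = 2M$walrusM  (last char: 'M')
  sorted[2] = M$walrusM2  (last char: '2')
  sorted[3] = M2M$walrus  (last char: 's')
  sorted[4] = alrusM2M$w  (last char: 'w')
  sorted[5] = lrusM2M$wa  (last char: 'a')
  sorted[6] = rusM2M$wal  (last char: 'l')
  sorted[7] = sM2M$walru  (last char: 'u')
  sorted[8] = usM2M$walr  (last char: 'r')
  sorted[9] = walrusM2M$  (last char: '$')
Last column: MM2swalur$
Original string S is at sorted index 9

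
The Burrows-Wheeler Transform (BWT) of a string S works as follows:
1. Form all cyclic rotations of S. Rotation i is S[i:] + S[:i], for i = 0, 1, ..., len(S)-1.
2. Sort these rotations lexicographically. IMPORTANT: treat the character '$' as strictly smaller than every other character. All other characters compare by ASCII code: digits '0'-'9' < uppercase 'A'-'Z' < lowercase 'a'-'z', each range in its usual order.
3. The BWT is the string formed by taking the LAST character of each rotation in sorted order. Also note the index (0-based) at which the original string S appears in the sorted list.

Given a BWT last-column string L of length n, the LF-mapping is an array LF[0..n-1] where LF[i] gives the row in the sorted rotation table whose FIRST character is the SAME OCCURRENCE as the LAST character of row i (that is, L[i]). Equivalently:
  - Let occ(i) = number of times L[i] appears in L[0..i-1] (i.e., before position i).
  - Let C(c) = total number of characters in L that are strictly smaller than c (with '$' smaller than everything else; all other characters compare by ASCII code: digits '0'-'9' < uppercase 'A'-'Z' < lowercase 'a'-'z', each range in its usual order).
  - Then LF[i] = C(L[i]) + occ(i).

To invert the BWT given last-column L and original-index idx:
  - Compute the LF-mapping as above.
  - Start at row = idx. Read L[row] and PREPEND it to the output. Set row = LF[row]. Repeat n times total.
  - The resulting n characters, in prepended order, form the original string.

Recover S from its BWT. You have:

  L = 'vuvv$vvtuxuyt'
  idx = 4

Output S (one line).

Answer: uvutvtyxvuvv$

Derivation:
LF mapping: 6 3 7 8 0 9 10 1 4 11 5 12 2
Walk LF starting at row 4, prepending L[row]:
  step 1: row=4, L[4]='$', prepend. Next row=LF[4]=0
  step 2: row=0, L[0]='v', prepend. Next row=LF[0]=6
  step 3: row=6, L[6]='v', prepend. Next row=LF[6]=10
  step 4: row=10, L[10]='u', prepend. Next row=LF[10]=5
  step 5: row=5, L[5]='v', prepend. Next row=LF[5]=9
  step 6: row=9, L[9]='x', prepend. Next row=LF[9]=11
  step 7: row=11, L[11]='y', prepend. Next row=LF[11]=12
  step 8: row=12, L[12]='t', prepend. Next row=LF[12]=2
  step 9: row=2, L[2]='v', prepend. Next row=LF[2]=7
  step 10: row=7, L[7]='t', prepend. Next row=LF[7]=1
  step 11: row=1, L[1]='u', prepend. Next row=LF[1]=3
  step 12: row=3, L[3]='v', prepend. Next row=LF[3]=8
  step 13: row=8, L[8]='u', prepend. Next row=LF[8]=4
Reversed output: uvutvtyxvuvv$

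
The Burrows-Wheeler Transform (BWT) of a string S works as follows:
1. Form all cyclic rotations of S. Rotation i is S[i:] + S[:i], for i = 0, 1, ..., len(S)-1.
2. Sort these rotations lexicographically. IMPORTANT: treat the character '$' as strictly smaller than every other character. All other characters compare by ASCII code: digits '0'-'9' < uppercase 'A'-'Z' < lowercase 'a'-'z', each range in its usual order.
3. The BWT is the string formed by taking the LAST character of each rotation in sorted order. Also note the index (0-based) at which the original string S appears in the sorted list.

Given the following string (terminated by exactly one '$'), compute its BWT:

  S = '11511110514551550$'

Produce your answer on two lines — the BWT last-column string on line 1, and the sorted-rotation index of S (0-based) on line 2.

All 18 rotations (rotation i = S[i:]+S[:i]):
  rot[0] = 11511110514551550$
  rot[1] = 1511110514551550$1
  rot[2] = 511110514551550$11
  rot[3] = 11110514551550$115
  rot[4] = 1110514551550$1151
  rot[5] = 110514551550$11511
  rot[6] = 10514551550$115111
  rot[7] = 0514551550$1151111
  rot[8] = 514551550$11511110
  rot[9] = 14551550$115111105
  rot[10] = 4551550$1151111051
  rot[11] = 551550$11511110514
  rot[12] = 51550$115111105145
  rot[13] = 1550$1151111051455
  rot[14] = 550$11511110514551
  rot[15] = 50$115111105145515
  rot[16] = 0$1151111051455155
  rot[17] = $11511110514551550
Sorted (with $ < everything):
  sorted[0] = $11511110514551550  (last char: '0')
  sorted[1] = 0$1151111051455155  (last char: '5')
  sorted[2] = 0514551550$1151111  (last char: '1')
  sorted[3] = 10514551550$115111  (last char: '1')
  sorted[4] = 110514551550$11511  (last char: '1')
  sorted[5] = 1110514551550$1151  (last char: '1')
  sorted[6] = 11110514551550$115  (last char: '5')
  sorted[7] = 11511110514551550$  (last char: '$')
  sorted[8] = 14551550$115111105  (last char: '5')
  sorted[9] = 1511110514551550$1  (last char: '1')
  sorted[10] = 1550$1151111051455  (last char: '5')
  sorted[11] = 4551550$1151111051  (last char: '1')
  sorted[12] = 50$115111105145515  (last char: '5')
  sorted[13] = 511110514551550$11  (last char: '1')
  sorted[14] = 514551550$11511110  (last char: '0')
  sorted[15] = 51550$115111105145  (last char: '5')
  sorted[16] = 550$11511110514551  (last char: '1')
  sorted[17] = 551550$11511110514  (last char: '4')
Last column: 0511115$5151510514
Original string S is at sorted index 7

Answer: 0511115$5151510514
7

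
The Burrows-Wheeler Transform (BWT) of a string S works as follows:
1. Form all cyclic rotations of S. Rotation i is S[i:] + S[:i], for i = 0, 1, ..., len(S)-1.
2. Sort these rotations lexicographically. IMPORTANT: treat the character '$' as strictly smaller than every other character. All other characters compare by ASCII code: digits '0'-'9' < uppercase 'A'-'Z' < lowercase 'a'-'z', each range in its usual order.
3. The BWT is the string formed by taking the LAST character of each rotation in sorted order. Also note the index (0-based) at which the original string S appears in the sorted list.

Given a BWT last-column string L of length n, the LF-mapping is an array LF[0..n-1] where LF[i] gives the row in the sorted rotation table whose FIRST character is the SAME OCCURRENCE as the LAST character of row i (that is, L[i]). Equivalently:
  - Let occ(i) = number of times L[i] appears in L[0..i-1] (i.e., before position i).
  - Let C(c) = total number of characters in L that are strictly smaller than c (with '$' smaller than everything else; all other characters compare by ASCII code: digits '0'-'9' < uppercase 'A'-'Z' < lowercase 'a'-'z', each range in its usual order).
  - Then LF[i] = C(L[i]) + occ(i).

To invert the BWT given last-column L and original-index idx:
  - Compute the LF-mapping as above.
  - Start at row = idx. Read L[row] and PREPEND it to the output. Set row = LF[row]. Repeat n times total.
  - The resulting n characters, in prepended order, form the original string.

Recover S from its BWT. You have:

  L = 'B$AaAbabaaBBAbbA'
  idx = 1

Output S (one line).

LF mapping: 5 0 1 8 2 12 9 13 10 11 6 7 3 14 15 4
Walk LF starting at row 1, prepending L[row]:
  step 1: row=1, L[1]='$', prepend. Next row=LF[1]=0
  step 2: row=0, L[0]='B', prepend. Next row=LF[0]=5
  step 3: row=5, L[5]='b', prepend. Next row=LF[5]=12
  step 4: row=12, L[12]='A', prepend. Next row=LF[12]=3
  step 5: row=3, L[3]='a', prepend. Next row=LF[3]=8
  step 6: row=8, L[8]='a', prepend. Next row=LF[8]=10
  step 7: row=10, L[10]='B', prepend. Next row=LF[10]=6
  step 8: row=6, L[6]='a', prepend. Next row=LF[6]=9
  step 9: row=9, L[9]='a', prepend. Next row=LF[9]=11
  step 10: row=11, L[11]='B', prepend. Next row=LF[11]=7
  step 11: row=7, L[7]='b', prepend. Next row=LF[7]=13
  step 12: row=13, L[13]='b', prepend. Next row=LF[13]=14
  step 13: row=14, L[14]='b', prepend. Next row=LF[14]=15
  step 14: row=15, L[15]='A', prepend. Next row=LF[15]=4
  step 15: row=4, L[4]='A', prepend. Next row=LF[4]=2
  step 16: row=2, L[2]='A', prepend. Next row=LF[2]=1
Reversed output: AAAbbbBaaBaaAbB$

Answer: AAAbbbBaaBaaAbB$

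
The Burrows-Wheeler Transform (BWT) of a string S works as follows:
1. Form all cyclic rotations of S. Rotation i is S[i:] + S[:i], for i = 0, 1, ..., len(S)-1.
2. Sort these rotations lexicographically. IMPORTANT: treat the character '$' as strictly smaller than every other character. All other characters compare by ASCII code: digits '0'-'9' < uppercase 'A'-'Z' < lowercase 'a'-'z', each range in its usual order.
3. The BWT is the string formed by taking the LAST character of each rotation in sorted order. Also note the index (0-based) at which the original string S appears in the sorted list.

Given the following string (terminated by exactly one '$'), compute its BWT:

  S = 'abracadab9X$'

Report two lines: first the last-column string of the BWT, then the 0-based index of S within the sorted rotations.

Answer: Xb9d$rcaaaab
4

Derivation:
All 12 rotations (rotation i = S[i:]+S[:i]):
  rot[0] = abracadab9X$
  rot[1] = bracadab9X$a
  rot[2] = racadab9X$ab
  rot[3] = acadab9X$abr
  rot[4] = cadab9X$abra
  rot[5] = adab9X$abrac
  rot[6] = dab9X$abraca
  rot[7] = ab9X$abracad
  rot[8] = b9X$abracada
  rot[9] = 9X$abracadab
  rot[10] = X$abracadab9
  rot[11] = $abracadab9X
Sorted (with $ < everything):
  sorted[0] = $abracadab9X  (last char: 'X')
  sorted[1] = 9X$abracadab  (last char: 'b')
  sorted[2] = X$abracadab9  (last char: '9')
  sorted[3] = ab9X$abracad  (last char: 'd')
  sorted[4] = abracadab9X$  (last char: '$')
  sorted[5] = acadab9X$abr  (last char: 'r')
  sorted[6] = adab9X$abrac  (last char: 'c')
  sorted[7] = b9X$abracada  (last char: 'a')
  sorted[8] = bracadab9X$a  (last char: 'a')
  sorted[9] = cadab9X$abra  (last char: 'a')
  sorted[10] = dab9X$abraca  (last char: 'a')
  sorted[11] = racadab9X$ab  (last char: 'b')
Last column: Xb9d$rcaaaab
Original string S is at sorted index 4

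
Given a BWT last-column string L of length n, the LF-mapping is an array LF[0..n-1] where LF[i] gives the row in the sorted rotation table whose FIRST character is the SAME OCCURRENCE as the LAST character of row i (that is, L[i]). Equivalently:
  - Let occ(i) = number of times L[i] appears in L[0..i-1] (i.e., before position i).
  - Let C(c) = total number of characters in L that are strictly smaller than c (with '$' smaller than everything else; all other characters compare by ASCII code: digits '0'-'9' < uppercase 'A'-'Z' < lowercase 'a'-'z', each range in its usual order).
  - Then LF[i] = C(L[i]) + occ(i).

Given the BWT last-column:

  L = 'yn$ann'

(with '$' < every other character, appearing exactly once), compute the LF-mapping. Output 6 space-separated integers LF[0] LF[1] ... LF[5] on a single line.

Char counts: '$':1, 'a':1, 'n':3, 'y':1
C (first-col start): C('$')=0, C('a')=1, C('n')=2, C('y')=5
L[0]='y': occ=0, LF[0]=C('y')+0=5+0=5
L[1]='n': occ=0, LF[1]=C('n')+0=2+0=2
L[2]='$': occ=0, LF[2]=C('$')+0=0+0=0
L[3]='a': occ=0, LF[3]=C('a')+0=1+0=1
L[4]='n': occ=1, LF[4]=C('n')+1=2+1=3
L[5]='n': occ=2, LF[5]=C('n')+2=2+2=4

Answer: 5 2 0 1 3 4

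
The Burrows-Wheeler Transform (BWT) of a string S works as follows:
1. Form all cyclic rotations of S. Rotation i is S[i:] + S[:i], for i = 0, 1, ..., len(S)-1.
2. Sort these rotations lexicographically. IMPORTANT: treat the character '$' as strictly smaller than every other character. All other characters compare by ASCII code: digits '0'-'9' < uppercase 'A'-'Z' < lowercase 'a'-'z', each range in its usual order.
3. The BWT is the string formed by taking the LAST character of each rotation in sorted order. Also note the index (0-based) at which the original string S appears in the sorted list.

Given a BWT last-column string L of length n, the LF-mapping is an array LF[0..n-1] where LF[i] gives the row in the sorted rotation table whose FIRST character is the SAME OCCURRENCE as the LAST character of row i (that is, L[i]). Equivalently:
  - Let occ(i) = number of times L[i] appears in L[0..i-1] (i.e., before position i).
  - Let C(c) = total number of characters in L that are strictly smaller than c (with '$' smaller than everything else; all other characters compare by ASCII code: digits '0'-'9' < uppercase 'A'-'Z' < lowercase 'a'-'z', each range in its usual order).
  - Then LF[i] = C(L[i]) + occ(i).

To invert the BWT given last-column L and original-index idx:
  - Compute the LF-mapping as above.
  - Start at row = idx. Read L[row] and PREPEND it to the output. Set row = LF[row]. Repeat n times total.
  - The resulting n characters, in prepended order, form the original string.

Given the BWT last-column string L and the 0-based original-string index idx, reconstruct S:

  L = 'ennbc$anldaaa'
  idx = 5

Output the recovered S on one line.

Answer: bananacandle$

Derivation:
LF mapping: 8 10 11 5 6 0 1 12 9 7 2 3 4
Walk LF starting at row 5, prepending L[row]:
  step 1: row=5, L[5]='$', prepend. Next row=LF[5]=0
  step 2: row=0, L[0]='e', prepend. Next row=LF[0]=8
  step 3: row=8, L[8]='l', prepend. Next row=LF[8]=9
  step 4: row=9, L[9]='d', prepend. Next row=LF[9]=7
  step 5: row=7, L[7]='n', prepend. Next row=LF[7]=12
  step 6: row=12, L[12]='a', prepend. Next row=LF[12]=4
  step 7: row=4, L[4]='c', prepend. Next row=LF[4]=6
  step 8: row=6, L[6]='a', prepend. Next row=LF[6]=1
  step 9: row=1, L[1]='n', prepend. Next row=LF[1]=10
  step 10: row=10, L[10]='a', prepend. Next row=LF[10]=2
  step 11: row=2, L[2]='n', prepend. Next row=LF[2]=11
  step 12: row=11, L[11]='a', prepend. Next row=LF[11]=3
  step 13: row=3, L[3]='b', prepend. Next row=LF[3]=5
Reversed output: bananacandle$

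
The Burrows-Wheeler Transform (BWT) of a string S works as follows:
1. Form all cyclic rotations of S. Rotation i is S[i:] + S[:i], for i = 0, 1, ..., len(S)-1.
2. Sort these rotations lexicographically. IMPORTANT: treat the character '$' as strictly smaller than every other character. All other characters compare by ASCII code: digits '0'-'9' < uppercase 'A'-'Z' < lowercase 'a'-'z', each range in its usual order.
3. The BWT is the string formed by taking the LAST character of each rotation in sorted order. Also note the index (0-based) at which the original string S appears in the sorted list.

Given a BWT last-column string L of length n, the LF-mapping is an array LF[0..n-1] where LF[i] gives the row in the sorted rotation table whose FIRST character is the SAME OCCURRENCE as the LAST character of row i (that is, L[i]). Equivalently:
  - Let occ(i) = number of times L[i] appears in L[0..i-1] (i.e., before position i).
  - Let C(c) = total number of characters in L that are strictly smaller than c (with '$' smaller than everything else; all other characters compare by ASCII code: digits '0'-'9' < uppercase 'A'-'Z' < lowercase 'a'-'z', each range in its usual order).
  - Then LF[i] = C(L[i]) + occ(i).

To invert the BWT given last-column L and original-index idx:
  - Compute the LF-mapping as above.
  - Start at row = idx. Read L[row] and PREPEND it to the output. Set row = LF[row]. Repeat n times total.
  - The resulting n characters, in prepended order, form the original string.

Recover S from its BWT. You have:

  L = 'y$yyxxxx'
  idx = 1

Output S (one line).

Answer: xxyxyxy$

Derivation:
LF mapping: 5 0 6 7 1 2 3 4
Walk LF starting at row 1, prepending L[row]:
  step 1: row=1, L[1]='$', prepend. Next row=LF[1]=0
  step 2: row=0, L[0]='y', prepend. Next row=LF[0]=5
  step 3: row=5, L[5]='x', prepend. Next row=LF[5]=2
  step 4: row=2, L[2]='y', prepend. Next row=LF[2]=6
  step 5: row=6, L[6]='x', prepend. Next row=LF[6]=3
  step 6: row=3, L[3]='y', prepend. Next row=LF[3]=7
  step 7: row=7, L[7]='x', prepend. Next row=LF[7]=4
  step 8: row=4, L[4]='x', prepend. Next row=LF[4]=1
Reversed output: xxyxyxy$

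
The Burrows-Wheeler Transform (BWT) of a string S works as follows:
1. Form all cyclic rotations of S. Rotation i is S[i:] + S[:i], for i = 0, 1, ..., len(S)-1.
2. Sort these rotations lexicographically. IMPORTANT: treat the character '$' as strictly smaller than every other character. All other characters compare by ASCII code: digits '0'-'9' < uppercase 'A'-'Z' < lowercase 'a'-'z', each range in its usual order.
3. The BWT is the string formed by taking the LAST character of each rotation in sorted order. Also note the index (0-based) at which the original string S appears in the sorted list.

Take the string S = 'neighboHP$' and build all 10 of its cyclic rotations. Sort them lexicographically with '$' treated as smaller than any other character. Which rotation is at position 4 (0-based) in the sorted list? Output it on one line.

All 10 rotations (rotation i = S[i:]+S[:i]):
  rot[0] = neighboHP$
  rot[1] = eighboHP$n
  rot[2] = ighboHP$ne
  rot[3] = ghboHP$nei
  rot[4] = hboHP$neig
  rot[5] = boHP$neigh
  rot[6] = oHP$neighb
  rot[7] = HP$neighbo
  rot[8] = P$neighboH
  rot[9] = $neighboHP
Sorted (with $ < everything):
  sorted[0] = $neighboHP
  sorted[1] = HP$neighbo
  sorted[2] = P$neighboH
  sorted[3] = boHP$neigh
  sorted[4] = eighboHP$n
  sorted[5] = ghboHP$nei
  sorted[6] = hboHP$neig
  sorted[7] = ighboHP$ne
  sorted[8] = neighboHP$
  sorted[9] = oHP$neighb
sorted[4] = eighboHP$n

Answer: eighboHP$n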